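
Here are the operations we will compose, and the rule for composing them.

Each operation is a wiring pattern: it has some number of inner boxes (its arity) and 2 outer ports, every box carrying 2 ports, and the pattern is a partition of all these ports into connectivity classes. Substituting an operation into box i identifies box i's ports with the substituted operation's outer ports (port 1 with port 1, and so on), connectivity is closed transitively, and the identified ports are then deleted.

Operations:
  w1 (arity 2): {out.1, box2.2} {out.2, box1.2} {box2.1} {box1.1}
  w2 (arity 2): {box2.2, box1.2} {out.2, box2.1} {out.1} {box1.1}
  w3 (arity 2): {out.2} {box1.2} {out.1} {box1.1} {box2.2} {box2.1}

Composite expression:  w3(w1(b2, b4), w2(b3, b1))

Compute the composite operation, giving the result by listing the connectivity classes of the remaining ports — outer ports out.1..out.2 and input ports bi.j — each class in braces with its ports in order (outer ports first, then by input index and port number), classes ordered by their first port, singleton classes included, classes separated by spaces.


{out.1} {out.2} {b1.1} {b1.2, b3.2} {b2.1} {b2.2} {b3.1} {b4.1} {b4.2}

Connectivity passes through glued w3-boundaries; trace each wire chain.
the subtree at w1 composes to {out.1, b4.2} {out.2, b2.2} {b2.1} {b4.1} on (b2, b4); out.j = own outer ports
the subtree at w2 composes to {out.1} {out.2, b1.1} {b1.2, b3.2} {b3.1} on (b3, b1); out.j = own outer ports
the subtree at w3 composes to {out.1} {out.2} {b1.1} {b1.2, b3.2} {b2.1} {b2.2} {b3.1} {b4.1} {b4.2} on (b2, b4, b3, b1); out.j = own outer ports


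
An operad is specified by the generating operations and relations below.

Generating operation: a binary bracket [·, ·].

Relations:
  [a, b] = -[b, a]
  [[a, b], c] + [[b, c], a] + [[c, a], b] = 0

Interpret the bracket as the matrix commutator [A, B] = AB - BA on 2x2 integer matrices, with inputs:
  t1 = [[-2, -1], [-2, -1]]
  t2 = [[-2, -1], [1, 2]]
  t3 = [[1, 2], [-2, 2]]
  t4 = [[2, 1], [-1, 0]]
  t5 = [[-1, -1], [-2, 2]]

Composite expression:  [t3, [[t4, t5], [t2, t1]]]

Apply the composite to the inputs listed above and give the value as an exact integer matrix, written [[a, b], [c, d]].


[t4, t5] = [[-3, 1], [7, 3]]
[t2, t1] = [[3, 3], [-9, -3]]
[[t4, t5], [t2, t1]] = [[-30, -24], [-12, 30]]
[t3, [[t4, t5], [t2, t1]]] = [[-72, 144], [108, 72]]

[[-72, 144], [108, 72]]


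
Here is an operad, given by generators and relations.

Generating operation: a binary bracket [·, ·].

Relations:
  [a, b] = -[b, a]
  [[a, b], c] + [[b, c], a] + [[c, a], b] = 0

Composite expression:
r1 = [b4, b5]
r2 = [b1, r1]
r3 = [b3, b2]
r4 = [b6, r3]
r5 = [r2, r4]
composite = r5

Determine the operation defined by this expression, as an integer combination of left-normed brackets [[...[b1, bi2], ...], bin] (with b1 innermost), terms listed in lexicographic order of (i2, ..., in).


[[[[[b1, b4], b5], b2], b3], b6] - [[[[[b1, b4], b5], b3], b2], b6] - [[[[[b1, b4], b5], b6], b2], b3] + [[[[[b1, b4], b5], b6], b3], b2] - [[[[[b1, b5], b4], b2], b3], b6] + [[[[[b1, b5], b4], b3], b2], b6] + [[[[[b1, b5], b4], b6], b2], b3] - [[[[[b1, b5], b4], b6], b3], b2]

Skip Jacobi rewriting: expand, keep b1-initial words, read off terms.
Composite bracket: [[b1, [b4, b5]], [b6, [b3, b2]]]
Full expansion: 32 signed words from ab - ba (2^5 = 32).
The b1-initial words carry the normal form:
  word b1b4b5b2b3b6 has sign +1, contributing +[[[[[b1, b4], b5], b2], b3], b6]
  word b1b4b5b3b2b6 has sign -1, contributing -[[[[[b1, b4], b5], b3], b2], b6]
  word b1b4b5b6b2b3 has sign -1, contributing -[[[[[b1, b4], b5], b6], b2], b3]
  word b1b4b5b6b3b2 has sign +1, contributing +[[[[[b1, b4], b5], b6], b3], b2]
  word b1b5b4b2b3b6 has sign -1, contributing -[[[[[b1, b5], b4], b2], b3], b6]
  word b1b5b4b3b2b6 has sign +1, contributing +[[[[[b1, b5], b4], b3], b2], b6]
  word b1b5b4b6b2b3 has sign +1, contributing +[[[[[b1, b5], b4], b6], b2], b3]
  word b1b5b4b6b3b2 has sign -1, contributing -[[[[[b1, b5], b4], b6], b3], b2]


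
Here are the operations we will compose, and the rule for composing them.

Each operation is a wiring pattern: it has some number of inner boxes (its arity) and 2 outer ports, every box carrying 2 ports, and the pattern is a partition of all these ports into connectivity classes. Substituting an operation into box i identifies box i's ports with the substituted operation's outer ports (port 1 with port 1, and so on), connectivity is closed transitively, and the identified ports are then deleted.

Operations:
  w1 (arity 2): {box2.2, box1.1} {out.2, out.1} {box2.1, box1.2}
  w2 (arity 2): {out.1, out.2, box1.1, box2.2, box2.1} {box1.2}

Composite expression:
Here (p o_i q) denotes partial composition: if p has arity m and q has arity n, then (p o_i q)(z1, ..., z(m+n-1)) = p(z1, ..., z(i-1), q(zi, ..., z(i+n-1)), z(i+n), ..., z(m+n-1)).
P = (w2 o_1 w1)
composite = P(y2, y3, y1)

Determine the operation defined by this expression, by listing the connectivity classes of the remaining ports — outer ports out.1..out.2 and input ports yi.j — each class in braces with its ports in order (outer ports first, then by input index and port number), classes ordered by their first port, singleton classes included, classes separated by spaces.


{out.1, out.2, y1.1, y1.2} {y2.1, y3.2} {y2.2, y3.1}

Connectivity passes through glued w2-boundaries; trace each wire chain.
through w1, on inputs (y2, y3): {out.1, out.2} {y2.1, y3.2} {y2.2, y3.1} (out.j = stage outer ports)
through w2, on inputs (y2, y3, y1): {out.1, out.2, y1.1, y1.2} {y2.1, y3.2} {y2.2, y3.1} (out.j = stage outer ports)


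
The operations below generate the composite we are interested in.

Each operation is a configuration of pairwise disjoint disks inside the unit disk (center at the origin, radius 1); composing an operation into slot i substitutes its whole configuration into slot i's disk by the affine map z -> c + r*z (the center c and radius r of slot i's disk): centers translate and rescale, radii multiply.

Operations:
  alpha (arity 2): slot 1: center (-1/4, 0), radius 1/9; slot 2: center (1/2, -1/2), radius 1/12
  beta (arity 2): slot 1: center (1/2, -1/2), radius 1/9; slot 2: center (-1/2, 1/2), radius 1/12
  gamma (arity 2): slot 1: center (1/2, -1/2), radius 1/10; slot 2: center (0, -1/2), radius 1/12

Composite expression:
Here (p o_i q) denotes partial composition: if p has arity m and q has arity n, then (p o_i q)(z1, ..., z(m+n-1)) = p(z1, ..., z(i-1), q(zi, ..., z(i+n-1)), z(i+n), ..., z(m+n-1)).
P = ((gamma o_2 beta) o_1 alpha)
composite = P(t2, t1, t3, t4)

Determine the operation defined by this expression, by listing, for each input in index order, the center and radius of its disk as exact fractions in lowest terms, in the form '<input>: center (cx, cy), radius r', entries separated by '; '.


t1: center (11/20, -11/20), radius 1/120; t2: center (19/40, -1/2), radius 1/90; t3: center (1/24, -13/24), radius 1/108; t4: center (-1/24, -11/24), radius 1/144


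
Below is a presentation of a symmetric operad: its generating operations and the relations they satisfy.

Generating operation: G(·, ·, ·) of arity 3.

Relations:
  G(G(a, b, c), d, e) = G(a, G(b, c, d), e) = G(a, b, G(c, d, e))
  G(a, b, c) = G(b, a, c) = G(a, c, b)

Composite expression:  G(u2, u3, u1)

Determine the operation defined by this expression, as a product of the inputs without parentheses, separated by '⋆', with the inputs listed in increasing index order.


u1 ⋆ u2 ⋆ u3

Any arrangement under G is one operation, so sort the u-inputs.
G(u2, u3, u1) unparenthesizes to u2 ⋆ u3 ⋆ u1
commutativity sorts the factors: u1 ⋆ u2 ⋆ u3


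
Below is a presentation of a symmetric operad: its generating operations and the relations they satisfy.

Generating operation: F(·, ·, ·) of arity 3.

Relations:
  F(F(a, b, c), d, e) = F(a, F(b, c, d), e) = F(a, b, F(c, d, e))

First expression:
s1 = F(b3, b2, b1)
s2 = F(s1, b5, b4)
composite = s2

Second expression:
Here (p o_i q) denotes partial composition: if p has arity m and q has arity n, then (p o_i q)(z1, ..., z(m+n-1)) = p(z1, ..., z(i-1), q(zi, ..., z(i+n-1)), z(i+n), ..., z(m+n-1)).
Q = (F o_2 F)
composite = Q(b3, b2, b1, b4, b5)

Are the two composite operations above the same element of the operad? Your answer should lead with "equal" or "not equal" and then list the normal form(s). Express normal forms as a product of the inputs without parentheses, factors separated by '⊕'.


Normal form of the first expression: b3 ⊕ b2 ⊕ b1 ⊕ b5 ⊕ b4
Normal form of the second expression: b3 ⊕ b2 ⊕ b1 ⊕ b4 ⊕ b5
Different reductions; not equal.

not equal — first b3 ⊕ b2 ⊕ b1 ⊕ b5 ⊕ b4, second b3 ⊕ b2 ⊕ b1 ⊕ b4 ⊕ b5


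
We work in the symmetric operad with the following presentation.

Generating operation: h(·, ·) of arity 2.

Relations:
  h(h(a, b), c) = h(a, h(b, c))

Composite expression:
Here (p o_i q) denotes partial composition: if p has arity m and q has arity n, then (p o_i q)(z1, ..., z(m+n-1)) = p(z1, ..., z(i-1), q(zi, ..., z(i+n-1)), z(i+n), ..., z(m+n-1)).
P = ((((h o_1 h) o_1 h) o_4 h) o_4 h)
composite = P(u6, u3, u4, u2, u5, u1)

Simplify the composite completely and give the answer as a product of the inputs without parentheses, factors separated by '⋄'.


Under associativity of h, the answer is the u's in reading order.
h(u6, u3) reduces to u6 ⋄ u3
h(h(u6, u3), u4) reduces to u6 ⋄ u3 ⋄ u4
h(u2, u5) reduces to u2 ⋄ u5
h(h(u2, u5), u1) reduces to u2 ⋄ u5 ⋄ u1
h(h(h(u6, u3), u4), h(h(u2, u5), u1)) reduces to u6 ⋄ u3 ⋄ u4 ⋄ u2 ⋄ u5 ⋄ u1

u6 ⋄ u3 ⋄ u4 ⋄ u2 ⋄ u5 ⋄ u1


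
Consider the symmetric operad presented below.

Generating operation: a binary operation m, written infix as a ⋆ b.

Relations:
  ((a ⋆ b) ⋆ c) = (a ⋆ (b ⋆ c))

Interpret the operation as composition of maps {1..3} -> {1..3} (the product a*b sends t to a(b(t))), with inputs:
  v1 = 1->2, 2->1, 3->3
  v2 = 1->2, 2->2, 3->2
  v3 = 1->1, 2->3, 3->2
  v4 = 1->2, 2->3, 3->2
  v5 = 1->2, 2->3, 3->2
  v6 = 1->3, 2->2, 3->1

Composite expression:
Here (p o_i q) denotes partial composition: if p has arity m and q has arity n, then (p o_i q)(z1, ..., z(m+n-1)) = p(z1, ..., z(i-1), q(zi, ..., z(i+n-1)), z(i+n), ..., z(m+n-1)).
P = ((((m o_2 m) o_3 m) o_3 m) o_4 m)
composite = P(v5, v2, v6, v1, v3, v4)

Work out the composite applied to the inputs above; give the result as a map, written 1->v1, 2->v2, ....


1->3, 2->3, 3->3

(v1 ⋆ v3) = 1->2, 2->3, 3->1
(v6 ⋆ (v1 ⋆ v3)) = 1->2, 2->1, 3->3
((v6 ⋆ (v1 ⋆ v3)) ⋆ v4) = 1->1, 2->3, 3->1
(v2 ⋆ ((v6 ⋆ (v1 ⋆ v3)) ⋆ v4)) = 1->2, 2->2, 3->2
(v5 ⋆ (v2 ⋆ ((v6 ⋆ (v1 ⋆ v3)) ⋆ v4))) = 1->3, 2->3, 3->3


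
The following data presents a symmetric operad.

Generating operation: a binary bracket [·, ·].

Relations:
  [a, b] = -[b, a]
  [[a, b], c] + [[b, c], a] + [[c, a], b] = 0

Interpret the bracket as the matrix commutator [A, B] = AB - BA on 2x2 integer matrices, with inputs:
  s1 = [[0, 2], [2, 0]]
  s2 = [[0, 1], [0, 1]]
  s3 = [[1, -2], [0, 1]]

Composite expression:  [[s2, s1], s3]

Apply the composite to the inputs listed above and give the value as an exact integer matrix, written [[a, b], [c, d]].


[s2, s1] = [[2, -2], [2, -2]]
[[s2, s1], s3] = [[4, -8], [0, -4]]

[[4, -8], [0, -4]]


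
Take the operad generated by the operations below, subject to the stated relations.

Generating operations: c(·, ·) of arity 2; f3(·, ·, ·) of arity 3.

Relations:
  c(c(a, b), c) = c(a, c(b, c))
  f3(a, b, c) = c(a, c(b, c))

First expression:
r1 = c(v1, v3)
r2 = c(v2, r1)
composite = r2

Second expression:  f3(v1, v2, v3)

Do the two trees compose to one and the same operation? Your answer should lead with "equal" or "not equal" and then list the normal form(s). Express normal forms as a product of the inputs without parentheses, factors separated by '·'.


not equal — first v2 · v1 · v3, second v1 · v2 · v3

In normal form, the first expression is v2 · v1 · v3
In normal form, the second expression is v1 · v2 · v3
Distinct normal forms: not equal.


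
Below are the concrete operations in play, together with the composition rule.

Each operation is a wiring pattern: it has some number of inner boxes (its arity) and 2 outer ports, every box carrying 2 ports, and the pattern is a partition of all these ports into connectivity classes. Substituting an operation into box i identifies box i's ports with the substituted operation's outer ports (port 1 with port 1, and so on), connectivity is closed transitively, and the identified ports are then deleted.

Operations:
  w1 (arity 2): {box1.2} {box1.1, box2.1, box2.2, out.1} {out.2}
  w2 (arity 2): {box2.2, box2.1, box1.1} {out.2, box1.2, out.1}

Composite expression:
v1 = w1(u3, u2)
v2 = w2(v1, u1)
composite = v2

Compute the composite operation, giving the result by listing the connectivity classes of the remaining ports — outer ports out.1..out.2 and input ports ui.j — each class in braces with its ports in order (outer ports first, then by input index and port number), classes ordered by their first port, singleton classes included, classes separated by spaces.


{out.1, out.2} {u1.1, u1.2, u2.1, u2.2, u3.1} {u3.2}

Connectivity passes through glued w2-boundaries; trace each wire chain.
composing w1 on (u3, u2), with out.j its own outer ports: {out.1, u2.1, u2.2, u3.1} {out.2} {u3.2}
composing w2 on (u3, u2, u1), with out.j its own outer ports: {out.1, out.2} {u1.1, u1.2, u2.1, u2.2, u3.1} {u3.2}


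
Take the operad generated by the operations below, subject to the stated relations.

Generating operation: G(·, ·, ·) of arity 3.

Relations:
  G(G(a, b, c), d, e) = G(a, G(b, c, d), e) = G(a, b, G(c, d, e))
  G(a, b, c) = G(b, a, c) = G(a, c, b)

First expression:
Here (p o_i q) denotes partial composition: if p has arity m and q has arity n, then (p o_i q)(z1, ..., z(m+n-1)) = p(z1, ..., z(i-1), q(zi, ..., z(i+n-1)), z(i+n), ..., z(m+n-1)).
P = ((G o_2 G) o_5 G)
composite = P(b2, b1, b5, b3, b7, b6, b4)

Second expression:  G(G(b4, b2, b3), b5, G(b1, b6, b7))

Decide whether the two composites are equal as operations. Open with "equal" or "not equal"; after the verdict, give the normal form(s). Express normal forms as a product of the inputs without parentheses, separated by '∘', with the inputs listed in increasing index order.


equal; the common form is b1 ∘ b2 ∘ b3 ∘ b4 ∘ b5 ∘ b6 ∘ b7

The first composite normalizes to b1 ∘ b2 ∘ b3 ∘ b4 ∘ b5 ∘ b6 ∘ b7
The second composite normalizes to b1 ∘ b2 ∘ b3 ∘ b4 ∘ b5 ∘ b6 ∘ b7
Both agree, so they are equal.


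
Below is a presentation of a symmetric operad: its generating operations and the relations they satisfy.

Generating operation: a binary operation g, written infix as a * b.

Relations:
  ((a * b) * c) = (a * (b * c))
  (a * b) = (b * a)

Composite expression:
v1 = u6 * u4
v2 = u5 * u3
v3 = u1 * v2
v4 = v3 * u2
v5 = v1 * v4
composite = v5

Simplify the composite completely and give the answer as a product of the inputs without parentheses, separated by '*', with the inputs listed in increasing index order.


u1 * u2 * u3 * u4 * u5 * u6

Shape and order are irrelevant to g; the u-input set decides.
(u6 * u4) flattens to u6 * u4
(u5 * u3) flattens to u5 * u3
(u1 * (u5 * u3)) flattens to u1 * u5 * u3
((u1 * (u5 * u3)) * u2) flattens to u1 * u5 * u3 * u2
((u6 * u4) * ((u1 * (u5 * u3)) * u2)) flattens to u6 * u4 * u1 * u5 * u3 * u2
rearranged into index order: u1 * u2 * u3 * u4 * u5 * u6


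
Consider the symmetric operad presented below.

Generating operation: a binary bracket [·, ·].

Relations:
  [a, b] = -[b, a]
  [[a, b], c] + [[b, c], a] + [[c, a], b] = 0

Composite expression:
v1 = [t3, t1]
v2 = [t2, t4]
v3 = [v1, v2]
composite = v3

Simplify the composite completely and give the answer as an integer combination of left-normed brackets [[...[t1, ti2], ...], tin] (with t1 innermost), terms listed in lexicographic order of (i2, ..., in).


-[[[t1, t3], t2], t4] + [[[t1, t3], t4], t2]

In the tensor algebra, words opening t1 carry the t1-anchored form.
Composite bracket: [[t3, t1], [t2, t4]]
The bracket unfolds into 8 signed words via [a, b] = ab - ba (2^3 = 8).
Keep just the words that open with t1:
  t1t3t2t4 (sign -1) contributes -[[[t1, t3], t2], t4]
  t1t3t4t2 (sign +1) contributes +[[[t1, t3], t4], t2]


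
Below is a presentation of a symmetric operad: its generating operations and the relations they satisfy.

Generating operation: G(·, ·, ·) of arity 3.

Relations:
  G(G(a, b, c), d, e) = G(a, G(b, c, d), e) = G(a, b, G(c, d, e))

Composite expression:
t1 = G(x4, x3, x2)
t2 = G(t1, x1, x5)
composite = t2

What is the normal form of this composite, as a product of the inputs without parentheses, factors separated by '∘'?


x4 ∘ x3 ∘ x2 ∘ x1 ∘ x5

The G-tree's shape is irrelevant; the x-reading-order decides.
G(x4, x3, x2) flattens to x4 ∘ x3 ∘ x2
G(G(x4, x3, x2), x1, x5) flattens to x4 ∘ x3 ∘ x2 ∘ x1 ∘ x5


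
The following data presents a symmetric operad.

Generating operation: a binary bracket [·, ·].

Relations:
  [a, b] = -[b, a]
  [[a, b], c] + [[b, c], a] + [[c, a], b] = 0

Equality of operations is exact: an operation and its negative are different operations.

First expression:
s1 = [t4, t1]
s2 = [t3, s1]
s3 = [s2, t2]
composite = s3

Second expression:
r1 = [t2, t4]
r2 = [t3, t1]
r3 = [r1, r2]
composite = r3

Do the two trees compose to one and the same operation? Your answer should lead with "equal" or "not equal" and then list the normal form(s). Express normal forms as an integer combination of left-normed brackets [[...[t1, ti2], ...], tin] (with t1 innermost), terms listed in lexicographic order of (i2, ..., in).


The first expression, normalized: [[[t1, t4], t3], t2]
The second expression, normalized: [[[t1, t3], t2], t4] - [[[t1, t3], t4], t2]
Different reductions; not equal.

not equal: they reduce to [[[t1, t4], t3], t2] and [[[t1, t3], t2], t4] - [[[t1, t3], t4], t2]


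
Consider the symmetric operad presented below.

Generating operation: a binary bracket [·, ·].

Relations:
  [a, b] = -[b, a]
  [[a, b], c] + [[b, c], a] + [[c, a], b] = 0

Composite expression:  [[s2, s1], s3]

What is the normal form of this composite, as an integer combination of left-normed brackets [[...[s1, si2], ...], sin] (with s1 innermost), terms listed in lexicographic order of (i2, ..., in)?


-[[s1, s2], s3]

In the tensor algebra, words opening s1 carry the s1-anchored form.
Composite bracket: [[s2, s1], s3]
The bracket unfolds into 4 signed words via [a, b] = ab - ba (2^2 = 4).
Words beginning with s1 determine it all:
  word s1s2s3 has sign -1, contributing -[[s1, s2], s3]


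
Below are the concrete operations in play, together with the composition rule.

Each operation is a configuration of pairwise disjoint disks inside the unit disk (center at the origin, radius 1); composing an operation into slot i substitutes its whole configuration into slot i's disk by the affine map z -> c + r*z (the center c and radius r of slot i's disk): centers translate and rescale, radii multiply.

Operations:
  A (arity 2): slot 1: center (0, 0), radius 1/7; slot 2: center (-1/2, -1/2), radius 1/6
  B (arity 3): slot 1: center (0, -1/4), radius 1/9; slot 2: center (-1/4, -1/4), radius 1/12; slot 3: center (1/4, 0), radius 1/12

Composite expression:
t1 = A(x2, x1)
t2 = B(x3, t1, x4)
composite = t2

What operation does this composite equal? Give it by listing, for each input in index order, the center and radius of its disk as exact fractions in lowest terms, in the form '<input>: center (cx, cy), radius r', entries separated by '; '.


Affine substitution under B: radii multiply and x-centers shift.
x3 passes through 1 substitution, ending at center (0, -1/4), radius 1/9
x2 passes through 2 substitutions, ending at center (-1/4, -1/4), radius 1/84
x1 passes through 2 substitutions, ending at center (-7/24, -7/24), radius 1/72
x4 passes through 1 substitution, ending at center (1/4, 0), radius 1/12

x1: center (-7/24, -7/24), radius 1/72; x2: center (-1/4, -1/4), radius 1/84; x3: center (0, -1/4), radius 1/9; x4: center (1/4, 0), radius 1/12


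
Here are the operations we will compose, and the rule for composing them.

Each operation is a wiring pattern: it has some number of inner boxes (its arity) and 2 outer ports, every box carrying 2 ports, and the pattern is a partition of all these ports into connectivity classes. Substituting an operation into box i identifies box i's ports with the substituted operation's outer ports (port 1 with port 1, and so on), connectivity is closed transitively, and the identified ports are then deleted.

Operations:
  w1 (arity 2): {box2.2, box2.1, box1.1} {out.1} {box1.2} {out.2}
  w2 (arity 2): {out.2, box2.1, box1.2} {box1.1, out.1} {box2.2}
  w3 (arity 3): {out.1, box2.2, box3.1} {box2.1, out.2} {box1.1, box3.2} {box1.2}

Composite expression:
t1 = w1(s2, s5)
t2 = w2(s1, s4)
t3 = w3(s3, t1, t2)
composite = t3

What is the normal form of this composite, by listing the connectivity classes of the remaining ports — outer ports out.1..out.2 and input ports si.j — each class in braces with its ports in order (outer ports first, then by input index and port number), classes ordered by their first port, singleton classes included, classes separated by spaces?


{out.1, s1.1} {out.2} {s1.2, s3.1, s4.1} {s2.1, s5.1, s5.2} {s2.2} {s3.2} {s4.2}


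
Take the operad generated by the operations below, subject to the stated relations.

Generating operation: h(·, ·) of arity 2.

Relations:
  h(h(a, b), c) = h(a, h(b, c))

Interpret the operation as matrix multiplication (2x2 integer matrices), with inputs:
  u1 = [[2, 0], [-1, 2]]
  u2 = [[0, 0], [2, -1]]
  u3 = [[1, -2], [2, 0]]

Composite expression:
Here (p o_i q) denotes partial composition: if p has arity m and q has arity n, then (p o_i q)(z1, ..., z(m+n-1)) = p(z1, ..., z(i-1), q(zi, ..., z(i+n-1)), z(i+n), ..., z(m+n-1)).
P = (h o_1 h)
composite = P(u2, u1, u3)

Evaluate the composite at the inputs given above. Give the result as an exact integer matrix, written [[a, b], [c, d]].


[[0, 0], [1, -10]]

h(u2, u1) = [[0, 0], [5, -2]]
h(h(u2, u1), u3) = [[0, 0], [1, -10]]


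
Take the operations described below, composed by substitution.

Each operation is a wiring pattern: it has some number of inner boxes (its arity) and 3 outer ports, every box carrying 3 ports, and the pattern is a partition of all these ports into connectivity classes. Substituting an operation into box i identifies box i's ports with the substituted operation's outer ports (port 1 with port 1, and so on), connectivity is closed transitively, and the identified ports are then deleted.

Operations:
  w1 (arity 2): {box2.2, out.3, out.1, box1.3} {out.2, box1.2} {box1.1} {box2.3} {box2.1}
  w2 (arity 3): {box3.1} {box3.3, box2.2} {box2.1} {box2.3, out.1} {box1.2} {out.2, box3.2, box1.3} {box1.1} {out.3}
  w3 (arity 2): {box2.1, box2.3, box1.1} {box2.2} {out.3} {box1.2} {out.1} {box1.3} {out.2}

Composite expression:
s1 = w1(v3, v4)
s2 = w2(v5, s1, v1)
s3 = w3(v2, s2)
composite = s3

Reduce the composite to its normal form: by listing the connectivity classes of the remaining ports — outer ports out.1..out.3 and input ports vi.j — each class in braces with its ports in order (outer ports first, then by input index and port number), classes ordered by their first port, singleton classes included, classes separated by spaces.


Reachability decides: close wires over w3-identified ports.
through w1, on inputs (v3, v4): {out.1, out.3, v3.3, v4.2} {out.2, v3.2} {v3.1} {v4.1} {v4.3} (out.j = stage outer ports)
through w2, on inputs (v5, v3, v4, v1): {out.1, v3.3, v4.2} {out.2, v1.2, v5.3} {out.3} {v1.1} {v1.3, v3.2} {v3.1} {v4.1} {v4.3} {v5.1} {v5.2} (out.j = stage outer ports)
through w3, on inputs (v2, v5, v3, v4, v1): {out.1} {out.2} {out.3} {v1.1} {v1.2, v5.3} {v1.3, v3.2} {v2.1, v3.3, v4.2} {v2.2} {v2.3} {v3.1} {v4.1} {v4.3} {v5.1} {v5.2} (out.j = stage outer ports)

{out.1} {out.2} {out.3} {v1.1} {v1.2, v5.3} {v1.3, v3.2} {v2.1, v3.3, v4.2} {v2.2} {v2.3} {v3.1} {v4.1} {v4.3} {v5.1} {v5.2}


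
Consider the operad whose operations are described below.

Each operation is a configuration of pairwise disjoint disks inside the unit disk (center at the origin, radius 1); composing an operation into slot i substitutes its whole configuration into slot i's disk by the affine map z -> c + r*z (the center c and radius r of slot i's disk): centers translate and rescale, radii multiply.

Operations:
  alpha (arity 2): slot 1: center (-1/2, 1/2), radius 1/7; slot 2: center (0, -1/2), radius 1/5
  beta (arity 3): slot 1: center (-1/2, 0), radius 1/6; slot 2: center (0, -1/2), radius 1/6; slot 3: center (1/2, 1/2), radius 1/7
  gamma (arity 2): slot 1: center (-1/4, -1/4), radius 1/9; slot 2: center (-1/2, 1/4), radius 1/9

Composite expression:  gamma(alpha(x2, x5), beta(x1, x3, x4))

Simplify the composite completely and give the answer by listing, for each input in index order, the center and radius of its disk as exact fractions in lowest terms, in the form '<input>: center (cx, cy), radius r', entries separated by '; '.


Each x-disk chains the slot maps above it in gamma; radii multiply.
tracing x2 down its 2-map path: center (-11/36, -7/36), radius 1/63
tracing x5 down its 2-map path: center (-1/4, -11/36), radius 1/45
tracing x1 down its 2-map path: center (-5/9, 1/4), radius 1/54
tracing x3 down its 2-map path: center (-1/2, 7/36), radius 1/54
tracing x4 down its 2-map path: center (-4/9, 11/36), radius 1/63

x1: center (-5/9, 1/4), radius 1/54; x2: center (-11/36, -7/36), radius 1/63; x3: center (-1/2, 7/36), radius 1/54; x4: center (-4/9, 11/36), radius 1/63; x5: center (-1/4, -11/36), radius 1/45


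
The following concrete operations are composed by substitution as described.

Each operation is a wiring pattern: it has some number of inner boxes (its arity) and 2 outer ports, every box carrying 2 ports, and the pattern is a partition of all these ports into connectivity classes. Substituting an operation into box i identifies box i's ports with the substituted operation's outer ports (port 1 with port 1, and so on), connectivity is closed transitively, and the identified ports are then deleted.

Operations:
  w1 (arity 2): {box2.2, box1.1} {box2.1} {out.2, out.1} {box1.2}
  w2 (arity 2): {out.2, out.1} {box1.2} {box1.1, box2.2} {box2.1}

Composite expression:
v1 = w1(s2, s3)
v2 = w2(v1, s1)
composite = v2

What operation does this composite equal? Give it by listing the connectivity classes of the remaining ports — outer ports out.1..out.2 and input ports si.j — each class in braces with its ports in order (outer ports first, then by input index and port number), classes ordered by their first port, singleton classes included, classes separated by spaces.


{out.1, out.2} {s1.1} {s1.2} {s2.1, s3.2} {s2.2} {s3.1}

Treat the ports identified at w2 as solder joints: merge, then drop.
the subtree at w1 composes to {out.1, out.2} {s2.1, s3.2} {s2.2} {s3.1} on (s2, s3); out.j = own outer ports
the subtree at w2 composes to {out.1, out.2} {s1.1} {s1.2} {s2.1, s3.2} {s2.2} {s3.1} on (s2, s3, s1); out.j = own outer ports


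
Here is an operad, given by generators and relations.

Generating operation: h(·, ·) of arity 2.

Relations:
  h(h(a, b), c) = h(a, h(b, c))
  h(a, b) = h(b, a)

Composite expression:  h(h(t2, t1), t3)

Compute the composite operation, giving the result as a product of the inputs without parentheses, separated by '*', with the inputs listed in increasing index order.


t1 * t2 * t3

Key point: h commutes, so take the t-inputs in any fixed order.
h(t2, t1) collapses to t2 * t1
h(h(t2, t1), t3) collapses to t2 * t1 * t3
putting the inputs in ascending order: t1 * t2 * t3


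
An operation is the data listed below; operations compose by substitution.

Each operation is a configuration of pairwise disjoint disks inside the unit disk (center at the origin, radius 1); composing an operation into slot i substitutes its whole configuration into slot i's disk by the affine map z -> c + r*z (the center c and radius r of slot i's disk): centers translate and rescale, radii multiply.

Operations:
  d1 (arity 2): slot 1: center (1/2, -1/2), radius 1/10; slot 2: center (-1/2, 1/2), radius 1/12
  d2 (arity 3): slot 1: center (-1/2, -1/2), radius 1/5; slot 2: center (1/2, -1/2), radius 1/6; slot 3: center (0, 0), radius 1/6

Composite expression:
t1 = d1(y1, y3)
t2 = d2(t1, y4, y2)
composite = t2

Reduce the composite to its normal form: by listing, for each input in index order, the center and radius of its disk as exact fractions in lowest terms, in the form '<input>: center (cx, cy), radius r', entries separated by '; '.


Only the slot chain above each y matters under d2; compose those maps.
y1 passes through 2 substitutions, ending at center (-2/5, -3/5), radius 1/50
y3 passes through 2 substitutions, ending at center (-3/5, -2/5), radius 1/60
y4 passes through 1 substitution, ending at center (1/2, -1/2), radius 1/6
y2 passes through 1 substitution, ending at center (0, 0), radius 1/6

y1: center (-2/5, -3/5), radius 1/50; y2: center (0, 0), radius 1/6; y3: center (-3/5, -2/5), radius 1/60; y4: center (1/2, -1/2), radius 1/6


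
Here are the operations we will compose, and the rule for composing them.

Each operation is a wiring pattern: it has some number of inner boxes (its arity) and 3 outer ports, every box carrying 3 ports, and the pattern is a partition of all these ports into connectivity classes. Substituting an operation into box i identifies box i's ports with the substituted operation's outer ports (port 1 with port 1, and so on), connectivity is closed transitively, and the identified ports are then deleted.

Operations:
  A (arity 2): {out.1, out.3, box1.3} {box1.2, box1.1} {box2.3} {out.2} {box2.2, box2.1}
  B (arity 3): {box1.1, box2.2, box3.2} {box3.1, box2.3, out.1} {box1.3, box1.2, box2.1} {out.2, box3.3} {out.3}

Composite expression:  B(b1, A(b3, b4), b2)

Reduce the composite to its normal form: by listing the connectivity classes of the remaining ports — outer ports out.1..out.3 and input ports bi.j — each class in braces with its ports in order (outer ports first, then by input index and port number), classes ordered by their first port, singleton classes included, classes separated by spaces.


Reachability decides: close wires over B-identified ports.
stage A: inputs (b3, b4), connectivity {out.1, out.3, b3.3} {out.2} {b3.1, b3.2} {b4.1, b4.2} {b4.3}, out.j its boundary
stage B: inputs (b1, b3, b4, b2), connectivity {out.1, b1.2, b1.3, b2.1, b3.3} {out.2, b2.3} {out.3} {b1.1, b2.2} {b3.1, b3.2} {b4.1, b4.2} {b4.3}, out.j its boundary

{out.1, b1.2, b1.3, b2.1, b3.3} {out.2, b2.3} {out.3} {b1.1, b2.2} {b3.1, b3.2} {b4.1, b4.2} {b4.3}


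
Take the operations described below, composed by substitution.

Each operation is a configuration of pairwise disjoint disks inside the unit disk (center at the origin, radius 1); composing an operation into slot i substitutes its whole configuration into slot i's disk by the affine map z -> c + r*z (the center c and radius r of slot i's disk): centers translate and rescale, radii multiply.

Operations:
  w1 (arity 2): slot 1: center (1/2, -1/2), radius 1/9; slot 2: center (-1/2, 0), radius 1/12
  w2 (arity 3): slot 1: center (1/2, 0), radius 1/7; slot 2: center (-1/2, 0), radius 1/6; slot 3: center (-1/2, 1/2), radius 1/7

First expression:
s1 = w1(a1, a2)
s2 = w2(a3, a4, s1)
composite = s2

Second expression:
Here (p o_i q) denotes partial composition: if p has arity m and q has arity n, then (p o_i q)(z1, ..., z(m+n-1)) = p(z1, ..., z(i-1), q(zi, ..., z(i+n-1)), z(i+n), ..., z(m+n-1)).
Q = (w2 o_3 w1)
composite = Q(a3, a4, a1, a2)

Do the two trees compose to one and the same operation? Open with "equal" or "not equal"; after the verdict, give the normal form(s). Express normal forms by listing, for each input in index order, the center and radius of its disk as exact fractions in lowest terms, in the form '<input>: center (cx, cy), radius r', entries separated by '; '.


Normal form of the first expression: a1: center (-3/7, 3/7), radius 1/63; a2: center (-4/7, 1/2), radius 1/84; a3: center (1/2, 0), radius 1/7; a4: center (-1/2, 0), radius 1/6
Normal form of the second expression: a1: center (-3/7, 3/7), radius 1/63; a2: center (-4/7, 1/2), radius 1/84; a3: center (1/2, 0), radius 1/7; a4: center (-1/2, 0), radius 1/6
Same normal form: equal.

equal; the common form is a1: center (-3/7, 3/7), radius 1/63; a2: center (-4/7, 1/2), radius 1/84; a3: center (1/2, 0), radius 1/7; a4: center (-1/2, 0), radius 1/6


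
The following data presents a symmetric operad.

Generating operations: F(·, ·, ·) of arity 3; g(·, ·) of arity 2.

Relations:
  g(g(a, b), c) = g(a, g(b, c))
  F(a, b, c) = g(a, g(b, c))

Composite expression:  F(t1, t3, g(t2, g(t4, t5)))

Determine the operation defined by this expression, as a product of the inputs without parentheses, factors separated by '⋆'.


t1 ⋆ t3 ⋆ t2 ⋆ t4 ⋆ t5

All parenthesizations of F agree; list the t-inputs left to right.
g(t4, t5) flattens to t4 ⋆ t5
g(t2, g(t4, t5)) flattens to t2 ⋆ t4 ⋆ t5
F(t1, t3, g(t2, g(t4, t5))) flattens to t1 ⋆ t3 ⋆ t2 ⋆ t4 ⋆ t5


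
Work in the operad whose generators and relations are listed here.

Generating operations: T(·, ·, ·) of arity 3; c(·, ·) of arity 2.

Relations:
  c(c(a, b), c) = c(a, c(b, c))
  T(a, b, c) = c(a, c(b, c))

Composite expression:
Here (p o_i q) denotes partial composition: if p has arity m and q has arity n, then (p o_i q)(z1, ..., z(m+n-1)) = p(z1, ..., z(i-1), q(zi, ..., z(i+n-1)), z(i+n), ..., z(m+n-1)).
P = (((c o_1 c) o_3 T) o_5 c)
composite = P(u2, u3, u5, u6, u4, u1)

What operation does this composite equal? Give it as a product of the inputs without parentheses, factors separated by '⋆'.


u2 ⋆ u3 ⋆ u5 ⋆ u6 ⋆ u4 ⋆ u1

Every regrouping of c is equal, so read the u-inputs in written order.
c(u2, u3) unparenthesizes to u2 ⋆ u3
c(u4, u1) unparenthesizes to u4 ⋆ u1
T(u5, u6, c(u4, u1)) unparenthesizes to u5 ⋆ u6 ⋆ u4 ⋆ u1
c(c(u2, u3), T(u5, u6, c(u4, u1))) unparenthesizes to u2 ⋆ u3 ⋆ u5 ⋆ u6 ⋆ u4 ⋆ u1


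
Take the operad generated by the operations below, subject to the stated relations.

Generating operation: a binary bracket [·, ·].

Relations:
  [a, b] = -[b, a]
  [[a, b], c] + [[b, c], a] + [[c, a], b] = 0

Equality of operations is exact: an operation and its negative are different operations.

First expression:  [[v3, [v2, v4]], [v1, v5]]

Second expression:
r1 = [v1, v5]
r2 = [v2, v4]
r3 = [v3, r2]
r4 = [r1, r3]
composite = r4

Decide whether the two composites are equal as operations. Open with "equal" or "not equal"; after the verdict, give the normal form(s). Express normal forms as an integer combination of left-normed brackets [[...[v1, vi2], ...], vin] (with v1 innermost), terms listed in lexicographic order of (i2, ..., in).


The first expression reduces to [[[[v1, v5], v2], v4], v3] - [[[[v1, v5], v3], v2], v4] + [[[[v1, v5], v3], v4], v2] - [[[[v1, v5], v4], v2], v3]
The second expression reduces to -[[[[v1, v5], v2], v4], v3] + [[[[v1, v5], v3], v2], v4] - [[[[v1, v5], v3], v4], v2] + [[[[v1, v5], v4], v2], v3]
They disagree, so not equal.

not equal; the first gives [[[[v1, v5], v2], v4], v3] - [[[[v1, v5], v3], v2], v4] + [[[[v1, v5], v3], v4], v2] - [[[[v1, v5], v4], v2], v3] and the second -[[[[v1, v5], v2], v4], v3] + [[[[v1, v5], v3], v2], v4] - [[[[v1, v5], v3], v4], v2] + [[[[v1, v5], v4], v2], v3]


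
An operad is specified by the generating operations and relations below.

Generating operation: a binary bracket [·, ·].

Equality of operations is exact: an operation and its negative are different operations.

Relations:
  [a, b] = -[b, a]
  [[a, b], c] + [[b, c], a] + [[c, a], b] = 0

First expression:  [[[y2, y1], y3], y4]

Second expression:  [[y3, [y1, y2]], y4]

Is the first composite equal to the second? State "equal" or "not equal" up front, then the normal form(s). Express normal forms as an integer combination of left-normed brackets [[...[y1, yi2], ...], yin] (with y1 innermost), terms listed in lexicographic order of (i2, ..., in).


Normal form of the first expression: -[[[y1, y2], y3], y4]
Normal form of the second expression: -[[[y1, y2], y3], y4]
Identical normal forms: equal.

equal; the common form is -[[[y1, y2], y3], y4]


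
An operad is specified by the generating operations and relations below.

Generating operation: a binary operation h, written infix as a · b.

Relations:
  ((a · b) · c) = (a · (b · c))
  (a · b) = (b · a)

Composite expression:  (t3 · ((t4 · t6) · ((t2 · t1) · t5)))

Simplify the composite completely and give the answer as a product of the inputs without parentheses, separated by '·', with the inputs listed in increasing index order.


t1 · t2 · t3 · t4 · t5 · t6

Key point: h commutes, so take the t-inputs in any fixed order.
(t4 · t6) unparenthesizes to t4 · t6
(t2 · t1) unparenthesizes to t2 · t1
((t2 · t1) · t5) unparenthesizes to t2 · t1 · t5
((t4 · t6) · ((t2 · t1) · t5)) unparenthesizes to t4 · t6 · t2 · t1 · t5
(t3 · ((t4 · t6) · ((t2 · t1) · t5))) unparenthesizes to t3 · t4 · t6 · t2 · t1 · t5
sorting the factors by input index: t1 · t2 · t3 · t4 · t5 · t6


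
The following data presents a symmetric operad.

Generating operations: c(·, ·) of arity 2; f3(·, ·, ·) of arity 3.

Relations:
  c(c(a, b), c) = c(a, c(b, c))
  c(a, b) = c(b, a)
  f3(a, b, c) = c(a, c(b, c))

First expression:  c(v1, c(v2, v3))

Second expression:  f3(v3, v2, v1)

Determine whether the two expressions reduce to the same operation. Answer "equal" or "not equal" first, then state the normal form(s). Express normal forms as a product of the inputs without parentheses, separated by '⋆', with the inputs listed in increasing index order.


equal; the common form is v1 ⋆ v2 ⋆ v3

In normal form, the first expression is v1 ⋆ v2 ⋆ v3
In normal form, the second expression is v1 ⋆ v2 ⋆ v3
Both agree, so they are equal.


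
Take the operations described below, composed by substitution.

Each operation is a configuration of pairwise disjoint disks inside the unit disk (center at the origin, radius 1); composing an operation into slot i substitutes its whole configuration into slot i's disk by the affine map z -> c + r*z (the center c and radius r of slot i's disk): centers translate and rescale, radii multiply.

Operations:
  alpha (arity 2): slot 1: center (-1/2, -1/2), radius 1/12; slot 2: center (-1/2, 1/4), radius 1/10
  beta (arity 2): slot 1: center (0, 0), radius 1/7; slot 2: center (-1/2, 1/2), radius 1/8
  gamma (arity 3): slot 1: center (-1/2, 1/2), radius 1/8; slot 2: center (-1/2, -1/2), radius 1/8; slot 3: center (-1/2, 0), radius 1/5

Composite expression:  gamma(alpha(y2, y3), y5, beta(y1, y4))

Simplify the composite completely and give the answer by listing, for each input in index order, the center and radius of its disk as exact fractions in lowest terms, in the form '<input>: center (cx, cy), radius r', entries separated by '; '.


y1: center (-1/2, 0), radius 1/35; y2: center (-9/16, 7/16), radius 1/96; y3: center (-9/16, 17/32), radius 1/80; y4: center (-3/5, 1/10), radius 1/40; y5: center (-1/2, -1/2), radius 1/8

Affine substitution under gamma: radii multiply and y-centers shift.
y2 passes through 2 substitutions, ending at center (-9/16, 7/16), radius 1/96
y3 passes through 2 substitutions, ending at center (-9/16, 17/32), radius 1/80
y5 passes through 1 substitution, ending at center (-1/2, -1/2), radius 1/8
y1 passes through 2 substitutions, ending at center (-1/2, 0), radius 1/35
y4 passes through 2 substitutions, ending at center (-3/5, 1/10), radius 1/40


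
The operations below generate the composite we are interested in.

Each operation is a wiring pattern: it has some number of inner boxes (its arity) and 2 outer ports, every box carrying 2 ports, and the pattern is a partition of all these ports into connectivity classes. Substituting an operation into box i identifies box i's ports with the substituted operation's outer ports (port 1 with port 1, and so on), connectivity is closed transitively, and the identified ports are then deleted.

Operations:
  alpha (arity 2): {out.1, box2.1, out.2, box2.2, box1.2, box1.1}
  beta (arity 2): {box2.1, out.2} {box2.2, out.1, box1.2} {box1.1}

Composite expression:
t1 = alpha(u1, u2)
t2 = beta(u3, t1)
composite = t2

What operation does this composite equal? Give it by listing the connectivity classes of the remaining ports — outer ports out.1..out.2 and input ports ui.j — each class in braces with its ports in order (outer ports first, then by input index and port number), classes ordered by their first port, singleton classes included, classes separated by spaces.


{out.1, out.2, u1.1, u1.2, u2.1, u2.2, u3.2} {u3.1}

Substituting into beta glues patterns; closure does the rest.
composing alpha on (u1, u2), with out.j its own outer ports: {out.1, out.2, u1.1, u1.2, u2.1, u2.2}
composing beta on (u3, u1, u2), with out.j its own outer ports: {out.1, out.2, u1.1, u1.2, u2.1, u2.2, u3.2} {u3.1}
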